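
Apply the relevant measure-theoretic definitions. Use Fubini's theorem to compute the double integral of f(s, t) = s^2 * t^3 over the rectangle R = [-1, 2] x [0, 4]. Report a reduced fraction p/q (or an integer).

f(s, t) is a tensor product of a function of s and a function of t, and both factors are bounded continuous (hence Lebesgue integrable) on the rectangle, so Fubini's theorem applies:
  integral_R f d(m x m) = (integral_a1^b1 s^2 ds) * (integral_a2^b2 t^3 dt).
Inner integral in s: integral_{-1}^{2} s^2 ds = (2^3 - (-1)^3)/3
  = 3.
Inner integral in t: integral_{0}^{4} t^3 dt = (4^4 - 0^4)/4
  = 64.
Product: (3) * (64) = 192.

192


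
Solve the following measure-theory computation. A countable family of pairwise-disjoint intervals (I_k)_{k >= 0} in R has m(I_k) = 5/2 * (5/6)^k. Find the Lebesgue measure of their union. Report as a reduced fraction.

By countable additivity of the Lebesgue measure on pairwise disjoint measurable sets,
  m(union_{k >= 0} I_k) = sum_{k >= 0} m(I_k) = sum_{k >= 0} a * r^k,
  with a = 5/2 and r = 5/6.
Since 0 < r = 5/6 < 1, the geometric series converges:
  sum_{k >= 0} a * r^k = a / (1 - r).
  = 5/2 / (1 - 5/6)
  = 5/2 / (1/6)
  = 15.

15


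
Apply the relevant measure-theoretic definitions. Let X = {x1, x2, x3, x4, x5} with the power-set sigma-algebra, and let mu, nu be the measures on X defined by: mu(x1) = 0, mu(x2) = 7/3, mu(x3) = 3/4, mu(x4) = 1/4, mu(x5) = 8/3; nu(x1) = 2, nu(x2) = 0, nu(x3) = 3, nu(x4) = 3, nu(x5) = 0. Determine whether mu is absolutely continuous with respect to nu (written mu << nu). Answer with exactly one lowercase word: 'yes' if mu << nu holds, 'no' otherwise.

mu << nu means: every nu-null measurable set is also mu-null; equivalently, for every atom x, if nu({x}) = 0 then mu({x}) = 0.
Checking each atom:
  x1: nu = 2 > 0 -> no constraint.
  x2: nu = 0, mu = 7/3 > 0 -> violates mu << nu.
  x3: nu = 3 > 0 -> no constraint.
  x4: nu = 3 > 0 -> no constraint.
  x5: nu = 0, mu = 8/3 > 0 -> violates mu << nu.
The atom(s) x2, x5 violate the condition (nu = 0 but mu > 0). Therefore mu is NOT absolutely continuous w.r.t. nu.

no


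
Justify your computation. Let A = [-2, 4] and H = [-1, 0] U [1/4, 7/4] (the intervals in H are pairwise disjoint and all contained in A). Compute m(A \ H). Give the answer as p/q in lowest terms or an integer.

The ambient interval has length m(A) = 4 - (-2) = 6.
Since the holes are disjoint and sit inside A, by finite additivity
  m(H) = sum_i (b_i - a_i), and m(A \ H) = m(A) - m(H).
Computing the hole measures:
  m(H_1) = 0 - (-1) = 1.
  m(H_2) = 7/4 - 1/4 = 3/2.
Summed: m(H) = 1 + 3/2 = 5/2.
So m(A \ H) = 6 - 5/2 = 7/2.

7/2


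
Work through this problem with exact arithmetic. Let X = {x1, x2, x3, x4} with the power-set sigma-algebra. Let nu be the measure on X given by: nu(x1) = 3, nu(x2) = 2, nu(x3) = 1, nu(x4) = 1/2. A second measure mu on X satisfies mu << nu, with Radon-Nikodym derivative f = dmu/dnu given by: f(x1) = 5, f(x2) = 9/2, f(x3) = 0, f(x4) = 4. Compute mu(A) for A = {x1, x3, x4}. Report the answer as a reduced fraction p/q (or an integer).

By the defining property of the Radon-Nikodym derivative, for every measurable set A,
  mu(A) = integral_A f dnu.
Since nu is a discrete measure concentrated on the atoms of X, the integral over A reduces to the sum
  mu(A) = sum_{x in A} f(x) * nu({x}).
Computing each term:
  x1: f(x1) * nu(x1) = 5 * 3 = 15.
  x3: f(x3) * nu(x3) = 0 * 1 = 0.
  x4: f(x4) * nu(x4) = 4 * 1/2 = 2.
Summing: mu(A) = 15 + 0 + 2 = 17.

17


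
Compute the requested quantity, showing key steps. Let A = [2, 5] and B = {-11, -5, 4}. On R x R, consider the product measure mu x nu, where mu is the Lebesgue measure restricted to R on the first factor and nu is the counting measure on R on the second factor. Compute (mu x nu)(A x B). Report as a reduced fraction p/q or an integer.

For a measurable rectangle A x B, the product measure satisfies
  (mu x nu)(A x B) = mu(A) * nu(B).
  mu(A) = 3.
  nu(B) = 3.
  (mu x nu)(A x B) = 3 * 3 = 9.

9


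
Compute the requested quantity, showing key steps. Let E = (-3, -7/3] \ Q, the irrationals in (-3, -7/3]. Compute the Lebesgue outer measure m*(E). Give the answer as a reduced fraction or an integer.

The interval I = (-3, -7/3] has m(I) = -7/3 - (-3) = 2/3 (endpoints are measure-zero, so open/closed/half-open agree). Write I = (I cap Q) u (I \ Q). The rationals in I are countable, so m*(I cap Q) = 0 (cover each rational by intervals whose total length is arbitrarily small). By countable subadditivity m*(I) <= m*(I cap Q) + m*(I \ Q), hence m*(I \ Q) >= m(I) = 2/3. The reverse inequality m*(I \ Q) <= m*(I) = 2/3 is trivial since (I \ Q) is a subset of I. Therefore m*(I \ Q) = 2/3.

2/3


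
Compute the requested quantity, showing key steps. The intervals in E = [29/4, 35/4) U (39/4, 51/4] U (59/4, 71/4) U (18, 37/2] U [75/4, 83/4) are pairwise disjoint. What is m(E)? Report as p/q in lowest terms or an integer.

For pairwise disjoint intervals, m(union_i I_i) = sum_i m(I_i),
and m is invariant under swapping open/closed endpoints (single points have measure 0).
So m(E) = sum_i (b_i - a_i).
  I_1 has length 35/4 - 29/4 = 3/2.
  I_2 has length 51/4 - 39/4 = 3.
  I_3 has length 71/4 - 59/4 = 3.
  I_4 has length 37/2 - 18 = 1/2.
  I_5 has length 83/4 - 75/4 = 2.
Summing:
  m(E) = 3/2 + 3 + 3 + 1/2 + 2 = 10.

10


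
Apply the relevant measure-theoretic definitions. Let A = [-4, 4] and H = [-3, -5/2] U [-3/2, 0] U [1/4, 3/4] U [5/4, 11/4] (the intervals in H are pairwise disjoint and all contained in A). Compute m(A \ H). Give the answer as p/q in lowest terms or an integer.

The ambient interval has length m(A) = 4 - (-4) = 8.
Since the holes are disjoint and sit inside A, by finite additivity
  m(H) = sum_i (b_i - a_i), and m(A \ H) = m(A) - m(H).
Computing the hole measures:
  m(H_1) = -5/2 - (-3) = 1/2.
  m(H_2) = 0 - (-3/2) = 3/2.
  m(H_3) = 3/4 - 1/4 = 1/2.
  m(H_4) = 11/4 - 5/4 = 3/2.
Summed: m(H) = 1/2 + 3/2 + 1/2 + 3/2 = 4.
So m(A \ H) = 8 - 4 = 4.

4


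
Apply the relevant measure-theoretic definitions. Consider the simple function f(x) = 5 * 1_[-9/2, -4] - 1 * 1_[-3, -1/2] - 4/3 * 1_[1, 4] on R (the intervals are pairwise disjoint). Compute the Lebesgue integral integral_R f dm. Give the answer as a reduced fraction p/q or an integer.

For a simple function f = sum_i c_i * 1_{A_i} with disjoint A_i,
  integral f dm = sum_i c_i * m(A_i).
Lengths of the A_i:
  m(A_1) = -4 - (-9/2) = 1/2.
  m(A_2) = -1/2 - (-3) = 5/2.
  m(A_3) = 4 - 1 = 3.
Contributions c_i * m(A_i):
  (5) * (1/2) = 5/2.
  (-1) * (5/2) = -5/2.
  (-4/3) * (3) = -4.
Total: 5/2 - 5/2 - 4 = -4.

-4


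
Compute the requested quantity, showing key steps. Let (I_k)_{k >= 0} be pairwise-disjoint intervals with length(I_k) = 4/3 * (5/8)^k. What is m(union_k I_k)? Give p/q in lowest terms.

By countable additivity of the Lebesgue measure on pairwise disjoint measurable sets,
  m(union_{k >= 0} I_k) = sum_{k >= 0} m(I_k) = sum_{k >= 0} a * r^k,
  with a = 4/3 and r = 5/8.
Since 0 < r = 5/8 < 1, the geometric series converges:
  sum_{k >= 0} a * r^k = a / (1 - r).
  = 4/3 / (1 - 5/8)
  = 4/3 / (3/8)
  = 32/9.

32/9


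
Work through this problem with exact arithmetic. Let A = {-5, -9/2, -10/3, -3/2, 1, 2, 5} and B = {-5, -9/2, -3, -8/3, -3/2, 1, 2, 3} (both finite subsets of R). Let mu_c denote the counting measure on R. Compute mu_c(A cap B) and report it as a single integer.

Counting measure on a finite set equals cardinality. mu_c(A cap B) = |A cap B| (elements appearing in both).
Enumerating the elements of A that also lie in B gives 5 element(s).
So mu_c(A cap B) = 5.

5


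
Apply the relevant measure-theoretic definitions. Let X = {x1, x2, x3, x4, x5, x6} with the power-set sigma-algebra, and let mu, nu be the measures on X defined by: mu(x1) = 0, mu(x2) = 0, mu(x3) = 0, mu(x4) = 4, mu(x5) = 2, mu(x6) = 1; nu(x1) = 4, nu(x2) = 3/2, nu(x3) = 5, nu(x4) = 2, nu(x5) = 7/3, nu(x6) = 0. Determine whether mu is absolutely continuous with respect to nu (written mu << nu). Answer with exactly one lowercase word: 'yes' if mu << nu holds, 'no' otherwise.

mu << nu means: every nu-null measurable set is also mu-null; equivalently, for every atom x, if nu({x}) = 0 then mu({x}) = 0.
Checking each atom:
  x1: nu = 4 > 0 -> no constraint.
  x2: nu = 3/2 > 0 -> no constraint.
  x3: nu = 5 > 0 -> no constraint.
  x4: nu = 2 > 0 -> no constraint.
  x5: nu = 7/3 > 0 -> no constraint.
  x6: nu = 0, mu = 1 > 0 -> violates mu << nu.
The atom(s) x6 violate the condition (nu = 0 but mu > 0). Therefore mu is NOT absolutely continuous w.r.t. nu.

no


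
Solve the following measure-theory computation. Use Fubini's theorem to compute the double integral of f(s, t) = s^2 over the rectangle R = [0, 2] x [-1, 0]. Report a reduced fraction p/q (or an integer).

f(s, t) is a tensor product of a function of s and a function of t, and both factors are bounded continuous (hence Lebesgue integrable) on the rectangle, so Fubini's theorem applies:
  integral_R f d(m x m) = (integral_a1^b1 s^2 ds) * (integral_a2^b2 1 dt).
Inner integral in s: integral_{0}^{2} s^2 ds = (2^3 - 0^3)/3
  = 8/3.
Inner integral in t: integral_{-1}^{0} 1 dt = (0^1 - (-1)^1)/1
  = 1.
Product: (8/3) * (1) = 8/3.

8/3


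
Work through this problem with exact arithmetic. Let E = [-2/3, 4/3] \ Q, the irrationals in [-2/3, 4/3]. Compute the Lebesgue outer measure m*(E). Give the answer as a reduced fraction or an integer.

The interval I = [-2/3, 4/3] has m(I) = 4/3 - (-2/3) = 2 (endpoints are measure-zero, so open/closed/half-open agree). Write I = (I cap Q) u (I \ Q). The rationals in I are countable, so m*(I cap Q) = 0 (cover each rational by intervals whose total length is arbitrarily small). By countable subadditivity m*(I) <= m*(I cap Q) + m*(I \ Q), hence m*(I \ Q) >= m(I) = 2. The reverse inequality m*(I \ Q) <= m*(I) = 2 is trivial since (I \ Q) is a subset of I. Therefore m*(I \ Q) = 2.

2


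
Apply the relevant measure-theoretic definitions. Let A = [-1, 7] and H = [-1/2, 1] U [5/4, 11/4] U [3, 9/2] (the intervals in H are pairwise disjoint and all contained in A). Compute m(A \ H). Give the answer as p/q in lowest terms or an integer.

The ambient interval has length m(A) = 7 - (-1) = 8.
Since the holes are disjoint and sit inside A, by finite additivity
  m(H) = sum_i (b_i - a_i), and m(A \ H) = m(A) - m(H).
Computing the hole measures:
  m(H_1) = 1 - (-1/2) = 3/2.
  m(H_2) = 11/4 - 5/4 = 3/2.
  m(H_3) = 9/2 - 3 = 3/2.
Summed: m(H) = 3/2 + 3/2 + 3/2 = 9/2.
So m(A \ H) = 8 - 9/2 = 7/2.

7/2


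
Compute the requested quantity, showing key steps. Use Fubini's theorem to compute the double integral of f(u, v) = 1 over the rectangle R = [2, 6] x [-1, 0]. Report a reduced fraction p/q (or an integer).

f(u, v) is a tensor product of a function of u and a function of v, and both factors are bounded continuous (hence Lebesgue integrable) on the rectangle, so Fubini's theorem applies:
  integral_R f d(m x m) = (integral_a1^b1 1 du) * (integral_a2^b2 1 dv).
Inner integral in u: integral_{2}^{6} 1 du = (6^1 - 2^1)/1
  = 4.
Inner integral in v: integral_{-1}^{0} 1 dv = (0^1 - (-1)^1)/1
  = 1.
Product: (4) * (1) = 4.

4


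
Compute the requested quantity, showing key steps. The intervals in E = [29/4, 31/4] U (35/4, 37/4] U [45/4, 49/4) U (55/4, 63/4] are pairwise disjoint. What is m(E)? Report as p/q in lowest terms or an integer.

For pairwise disjoint intervals, m(union_i I_i) = sum_i m(I_i),
and m is invariant under swapping open/closed endpoints (single points have measure 0).
So m(E) = sum_i (b_i - a_i).
  I_1 has length 31/4 - 29/4 = 1/2.
  I_2 has length 37/4 - 35/4 = 1/2.
  I_3 has length 49/4 - 45/4 = 1.
  I_4 has length 63/4 - 55/4 = 2.
Summing:
  m(E) = 1/2 + 1/2 + 1 + 2 = 4.

4


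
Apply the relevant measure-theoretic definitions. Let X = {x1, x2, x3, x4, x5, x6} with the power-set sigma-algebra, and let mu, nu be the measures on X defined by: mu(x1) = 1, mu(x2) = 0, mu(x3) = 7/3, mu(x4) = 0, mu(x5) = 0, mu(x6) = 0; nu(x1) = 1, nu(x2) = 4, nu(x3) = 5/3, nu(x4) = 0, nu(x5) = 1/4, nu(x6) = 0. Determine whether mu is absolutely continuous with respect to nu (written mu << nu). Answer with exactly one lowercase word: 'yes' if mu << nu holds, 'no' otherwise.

mu << nu means: every nu-null measurable set is also mu-null; equivalently, for every atom x, if nu({x}) = 0 then mu({x}) = 0.
Checking each atom:
  x1: nu = 1 > 0 -> no constraint.
  x2: nu = 4 > 0 -> no constraint.
  x3: nu = 5/3 > 0 -> no constraint.
  x4: nu = 0, mu = 0 -> consistent with mu << nu.
  x5: nu = 1/4 > 0 -> no constraint.
  x6: nu = 0, mu = 0 -> consistent with mu << nu.
No atom violates the condition. Therefore mu << nu.

yes


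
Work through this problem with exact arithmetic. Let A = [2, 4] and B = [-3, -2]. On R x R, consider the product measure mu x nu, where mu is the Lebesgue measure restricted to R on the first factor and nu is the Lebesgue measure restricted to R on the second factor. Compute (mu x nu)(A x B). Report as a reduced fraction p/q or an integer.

For a measurable rectangle A x B, the product measure satisfies
  (mu x nu)(A x B) = mu(A) * nu(B).
  mu(A) = 2.
  nu(B) = 1.
  (mu x nu)(A x B) = 2 * 1 = 2.

2


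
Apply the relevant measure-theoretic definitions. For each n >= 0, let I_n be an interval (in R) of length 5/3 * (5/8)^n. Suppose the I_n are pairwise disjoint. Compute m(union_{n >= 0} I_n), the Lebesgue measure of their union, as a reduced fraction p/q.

By countable additivity of the Lebesgue measure on pairwise disjoint measurable sets,
  m(union_{n >= 0} I_n) = sum_{n >= 0} m(I_n) = sum_{n >= 0} a * r^n,
  with a = 5/3 and r = 5/8.
Since 0 < r = 5/8 < 1, the geometric series converges:
  sum_{n >= 0} a * r^n = a / (1 - r).
  = 5/3 / (1 - 5/8)
  = 5/3 / (3/8)
  = 40/9.

40/9


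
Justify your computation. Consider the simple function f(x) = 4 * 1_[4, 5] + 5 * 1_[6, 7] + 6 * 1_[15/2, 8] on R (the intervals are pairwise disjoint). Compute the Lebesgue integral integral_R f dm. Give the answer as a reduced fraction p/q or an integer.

For a simple function f = sum_i c_i * 1_{A_i} with disjoint A_i,
  integral f dm = sum_i c_i * m(A_i).
Lengths of the A_i:
  m(A_1) = 5 - 4 = 1.
  m(A_2) = 7 - 6 = 1.
  m(A_3) = 8 - 15/2 = 1/2.
Contributions c_i * m(A_i):
  (4) * (1) = 4.
  (5) * (1) = 5.
  (6) * (1/2) = 3.
Total: 4 + 5 + 3 = 12.

12


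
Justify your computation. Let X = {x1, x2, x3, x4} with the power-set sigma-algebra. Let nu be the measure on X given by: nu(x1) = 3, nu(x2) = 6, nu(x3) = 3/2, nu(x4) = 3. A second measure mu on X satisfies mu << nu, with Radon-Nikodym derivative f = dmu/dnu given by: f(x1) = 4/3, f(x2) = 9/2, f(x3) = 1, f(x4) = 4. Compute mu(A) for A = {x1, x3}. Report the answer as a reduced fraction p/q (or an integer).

By the defining property of the Radon-Nikodym derivative, for every measurable set A,
  mu(A) = integral_A f dnu.
Since nu is a discrete measure concentrated on the atoms of X, the integral over A reduces to the sum
  mu(A) = sum_{x in A} f(x) * nu({x}).
Computing each term:
  x1: f(x1) * nu(x1) = 4/3 * 3 = 4.
  x3: f(x3) * nu(x3) = 1 * 3/2 = 3/2.
Summing: mu(A) = 4 + 3/2 = 11/2.

11/2


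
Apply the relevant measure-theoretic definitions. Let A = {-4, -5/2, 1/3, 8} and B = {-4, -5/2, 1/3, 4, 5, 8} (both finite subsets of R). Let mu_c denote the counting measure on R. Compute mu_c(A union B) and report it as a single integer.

Counting measure on a finite set equals cardinality. By inclusion-exclusion, |A union B| = |A| + |B| - |A cap B|.
|A| = 4, |B| = 6, |A cap B| = 4.
So mu_c(A union B) = 4 + 6 - 4 = 6.

6


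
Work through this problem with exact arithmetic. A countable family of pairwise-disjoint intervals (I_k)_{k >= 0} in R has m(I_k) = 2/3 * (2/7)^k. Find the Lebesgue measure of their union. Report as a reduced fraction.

By countable additivity of the Lebesgue measure on pairwise disjoint measurable sets,
  m(union_{k >= 0} I_k) = sum_{k >= 0} m(I_k) = sum_{k >= 0} a * r^k,
  with a = 2/3 and r = 2/7.
Since 0 < r = 2/7 < 1, the geometric series converges:
  sum_{k >= 0} a * r^k = a / (1 - r).
  = 2/3 / (1 - 2/7)
  = 2/3 / (5/7)
  = 14/15.

14/15


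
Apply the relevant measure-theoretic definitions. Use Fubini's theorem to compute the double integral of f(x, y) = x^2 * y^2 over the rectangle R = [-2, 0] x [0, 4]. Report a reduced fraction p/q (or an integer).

f(x, y) is a tensor product of a function of x and a function of y, and both factors are bounded continuous (hence Lebesgue integrable) on the rectangle, so Fubini's theorem applies:
  integral_R f d(m x m) = (integral_a1^b1 x^2 dx) * (integral_a2^b2 y^2 dy).
Inner integral in x: integral_{-2}^{0} x^2 dx = (0^3 - (-2)^3)/3
  = 8/3.
Inner integral in y: integral_{0}^{4} y^2 dy = (4^3 - 0^3)/3
  = 64/3.
Product: (8/3) * (64/3) = 512/9.

512/9


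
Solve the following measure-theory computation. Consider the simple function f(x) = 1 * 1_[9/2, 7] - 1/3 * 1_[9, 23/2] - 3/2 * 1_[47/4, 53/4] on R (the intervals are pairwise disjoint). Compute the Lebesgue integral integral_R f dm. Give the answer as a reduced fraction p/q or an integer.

For a simple function f = sum_i c_i * 1_{A_i} with disjoint A_i,
  integral f dm = sum_i c_i * m(A_i).
Lengths of the A_i:
  m(A_1) = 7 - 9/2 = 5/2.
  m(A_2) = 23/2 - 9 = 5/2.
  m(A_3) = 53/4 - 47/4 = 3/2.
Contributions c_i * m(A_i):
  (1) * (5/2) = 5/2.
  (-1/3) * (5/2) = -5/6.
  (-3/2) * (3/2) = -9/4.
Total: 5/2 - 5/6 - 9/4 = -7/12.

-7/12


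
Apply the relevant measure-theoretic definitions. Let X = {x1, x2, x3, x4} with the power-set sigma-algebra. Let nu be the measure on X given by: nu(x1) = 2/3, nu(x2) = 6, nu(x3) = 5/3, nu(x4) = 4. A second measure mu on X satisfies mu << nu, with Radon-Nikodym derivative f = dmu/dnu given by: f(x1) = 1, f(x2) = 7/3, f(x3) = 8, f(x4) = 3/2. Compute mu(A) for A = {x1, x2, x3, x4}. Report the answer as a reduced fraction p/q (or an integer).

By the defining property of the Radon-Nikodym derivative, for every measurable set A,
  mu(A) = integral_A f dnu.
Since nu is a discrete measure concentrated on the atoms of X, the integral over A reduces to the sum
  mu(A) = sum_{x in A} f(x) * nu({x}).
Computing each term:
  x1: f(x1) * nu(x1) = 1 * 2/3 = 2/3.
  x2: f(x2) * nu(x2) = 7/3 * 6 = 14.
  x3: f(x3) * nu(x3) = 8 * 5/3 = 40/3.
  x4: f(x4) * nu(x4) = 3/2 * 4 = 6.
Summing: mu(A) = 2/3 + 14 + 40/3 + 6 = 34.

34


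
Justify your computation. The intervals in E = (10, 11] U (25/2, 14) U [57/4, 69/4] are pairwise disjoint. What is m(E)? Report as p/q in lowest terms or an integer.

For pairwise disjoint intervals, m(union_i I_i) = sum_i m(I_i),
and m is invariant under swapping open/closed endpoints (single points have measure 0).
So m(E) = sum_i (b_i - a_i).
  I_1 has length 11 - 10 = 1.
  I_2 has length 14 - 25/2 = 3/2.
  I_3 has length 69/4 - 57/4 = 3.
Summing:
  m(E) = 1 + 3/2 + 3 = 11/2.

11/2


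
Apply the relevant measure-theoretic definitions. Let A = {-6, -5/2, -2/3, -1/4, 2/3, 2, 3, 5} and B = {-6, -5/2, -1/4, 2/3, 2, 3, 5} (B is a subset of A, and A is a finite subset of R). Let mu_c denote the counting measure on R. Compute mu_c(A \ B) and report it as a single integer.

Counting measure assigns mu_c(E) = |E| (number of elements) when E is finite. For B subset A, A \ B is the set of elements of A not in B, so |A \ B| = |A| - |B|.
|A| = 8, |B| = 7, so mu_c(A \ B) = 8 - 7 = 1.

1


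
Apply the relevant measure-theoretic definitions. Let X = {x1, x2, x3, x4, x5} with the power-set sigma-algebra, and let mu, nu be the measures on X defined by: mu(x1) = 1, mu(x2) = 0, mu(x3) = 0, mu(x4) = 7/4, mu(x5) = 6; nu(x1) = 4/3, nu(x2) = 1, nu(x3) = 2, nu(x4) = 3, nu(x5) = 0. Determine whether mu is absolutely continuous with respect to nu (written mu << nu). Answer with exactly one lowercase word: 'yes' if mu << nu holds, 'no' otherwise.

mu << nu means: every nu-null measurable set is also mu-null; equivalently, for every atom x, if nu({x}) = 0 then mu({x}) = 0.
Checking each atom:
  x1: nu = 4/3 > 0 -> no constraint.
  x2: nu = 1 > 0 -> no constraint.
  x3: nu = 2 > 0 -> no constraint.
  x4: nu = 3 > 0 -> no constraint.
  x5: nu = 0, mu = 6 > 0 -> violates mu << nu.
The atom(s) x5 violate the condition (nu = 0 but mu > 0). Therefore mu is NOT absolutely continuous w.r.t. nu.

no


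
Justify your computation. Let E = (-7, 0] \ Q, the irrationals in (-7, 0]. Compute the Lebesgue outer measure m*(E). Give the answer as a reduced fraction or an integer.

The interval I = (-7, 0] has m(I) = 0 - (-7) = 7 (endpoints are measure-zero, so open/closed/half-open agree). Write I = (I cap Q) u (I \ Q). The rationals in I are countable, so m*(I cap Q) = 0 (cover each rational by intervals whose total length is arbitrarily small). By countable subadditivity m*(I) <= m*(I cap Q) + m*(I \ Q), hence m*(I \ Q) >= m(I) = 7. The reverse inequality m*(I \ Q) <= m*(I) = 7 is trivial since (I \ Q) is a subset of I. Therefore m*(I \ Q) = 7.

7


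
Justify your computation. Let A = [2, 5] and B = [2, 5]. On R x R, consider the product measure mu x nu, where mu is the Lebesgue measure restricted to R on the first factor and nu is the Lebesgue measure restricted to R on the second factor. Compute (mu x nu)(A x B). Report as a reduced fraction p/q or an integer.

For a measurable rectangle A x B, the product measure satisfies
  (mu x nu)(A x B) = mu(A) * nu(B).
  mu(A) = 3.
  nu(B) = 3.
  (mu x nu)(A x B) = 3 * 3 = 9.

9


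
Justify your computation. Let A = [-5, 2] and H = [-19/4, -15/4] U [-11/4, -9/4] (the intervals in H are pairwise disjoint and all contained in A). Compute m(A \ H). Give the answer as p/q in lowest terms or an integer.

The ambient interval has length m(A) = 2 - (-5) = 7.
Since the holes are disjoint and sit inside A, by finite additivity
  m(H) = sum_i (b_i - a_i), and m(A \ H) = m(A) - m(H).
Computing the hole measures:
  m(H_1) = -15/4 - (-19/4) = 1.
  m(H_2) = -9/4 - (-11/4) = 1/2.
Summed: m(H) = 1 + 1/2 = 3/2.
So m(A \ H) = 7 - 3/2 = 11/2.

11/2


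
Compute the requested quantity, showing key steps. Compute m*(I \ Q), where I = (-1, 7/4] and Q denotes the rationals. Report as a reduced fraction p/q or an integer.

The interval I = (-1, 7/4] has m(I) = 7/4 - (-1) = 11/4 (endpoints are measure-zero, so open/closed/half-open agree). Write I = (I cap Q) u (I \ Q). The rationals in I are countable, so m*(I cap Q) = 0 (cover each rational by intervals whose total length is arbitrarily small). By countable subadditivity m*(I) <= m*(I cap Q) + m*(I \ Q), hence m*(I \ Q) >= m(I) = 11/4. The reverse inequality m*(I \ Q) <= m*(I) = 11/4 is trivial since (I \ Q) is a subset of I. Therefore m*(I \ Q) = 11/4.

11/4


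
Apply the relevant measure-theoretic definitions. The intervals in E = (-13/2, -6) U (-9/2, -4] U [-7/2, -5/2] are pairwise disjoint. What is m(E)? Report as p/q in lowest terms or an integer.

For pairwise disjoint intervals, m(union_i I_i) = sum_i m(I_i),
and m is invariant under swapping open/closed endpoints (single points have measure 0).
So m(E) = sum_i (b_i - a_i).
  I_1 has length -6 - (-13/2) = 1/2.
  I_2 has length -4 - (-9/2) = 1/2.
  I_3 has length -5/2 - (-7/2) = 1.
Summing:
  m(E) = 1/2 + 1/2 + 1 = 2.

2


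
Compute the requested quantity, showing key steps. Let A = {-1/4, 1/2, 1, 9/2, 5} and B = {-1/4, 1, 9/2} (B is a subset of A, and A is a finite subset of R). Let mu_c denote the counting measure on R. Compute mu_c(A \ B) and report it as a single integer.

Counting measure assigns mu_c(E) = |E| (number of elements) when E is finite. For B subset A, A \ B is the set of elements of A not in B, so |A \ B| = |A| - |B|.
|A| = 5, |B| = 3, so mu_c(A \ B) = 5 - 3 = 2.

2


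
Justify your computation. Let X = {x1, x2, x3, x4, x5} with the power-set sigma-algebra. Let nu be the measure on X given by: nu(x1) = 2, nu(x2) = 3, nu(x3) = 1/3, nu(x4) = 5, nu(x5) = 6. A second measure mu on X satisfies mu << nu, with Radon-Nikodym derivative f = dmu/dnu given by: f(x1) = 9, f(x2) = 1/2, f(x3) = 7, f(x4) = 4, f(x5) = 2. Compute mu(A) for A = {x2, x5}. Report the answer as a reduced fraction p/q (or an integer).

By the defining property of the Radon-Nikodym derivative, for every measurable set A,
  mu(A) = integral_A f dnu.
Since nu is a discrete measure concentrated on the atoms of X, the integral over A reduces to the sum
  mu(A) = sum_{x in A} f(x) * nu({x}).
Computing each term:
  x2: f(x2) * nu(x2) = 1/2 * 3 = 3/2.
  x5: f(x5) * nu(x5) = 2 * 6 = 12.
Summing: mu(A) = 3/2 + 12 = 27/2.

27/2


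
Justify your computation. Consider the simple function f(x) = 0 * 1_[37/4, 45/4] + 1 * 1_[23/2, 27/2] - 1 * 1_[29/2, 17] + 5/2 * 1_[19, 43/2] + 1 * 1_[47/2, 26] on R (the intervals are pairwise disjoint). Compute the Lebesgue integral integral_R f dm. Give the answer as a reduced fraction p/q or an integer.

For a simple function f = sum_i c_i * 1_{A_i} with disjoint A_i,
  integral f dm = sum_i c_i * m(A_i).
Lengths of the A_i:
  m(A_1) = 45/4 - 37/4 = 2.
  m(A_2) = 27/2 - 23/2 = 2.
  m(A_3) = 17 - 29/2 = 5/2.
  m(A_4) = 43/2 - 19 = 5/2.
  m(A_5) = 26 - 47/2 = 5/2.
Contributions c_i * m(A_i):
  (0) * (2) = 0.
  (1) * (2) = 2.
  (-1) * (5/2) = -5/2.
  (5/2) * (5/2) = 25/4.
  (1) * (5/2) = 5/2.
Total: 0 + 2 - 5/2 + 25/4 + 5/2 = 33/4.

33/4


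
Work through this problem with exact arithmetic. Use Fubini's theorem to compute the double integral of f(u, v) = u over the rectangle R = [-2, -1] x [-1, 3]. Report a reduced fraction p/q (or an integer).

f(u, v) is a tensor product of a function of u and a function of v, and both factors are bounded continuous (hence Lebesgue integrable) on the rectangle, so Fubini's theorem applies:
  integral_R f d(m x m) = (integral_a1^b1 u du) * (integral_a2^b2 1 dv).
Inner integral in u: integral_{-2}^{-1} u du = ((-1)^2 - (-2)^2)/2
  = -3/2.
Inner integral in v: integral_{-1}^{3} 1 dv = (3^1 - (-1)^1)/1
  = 4.
Product: (-3/2) * (4) = -6.

-6


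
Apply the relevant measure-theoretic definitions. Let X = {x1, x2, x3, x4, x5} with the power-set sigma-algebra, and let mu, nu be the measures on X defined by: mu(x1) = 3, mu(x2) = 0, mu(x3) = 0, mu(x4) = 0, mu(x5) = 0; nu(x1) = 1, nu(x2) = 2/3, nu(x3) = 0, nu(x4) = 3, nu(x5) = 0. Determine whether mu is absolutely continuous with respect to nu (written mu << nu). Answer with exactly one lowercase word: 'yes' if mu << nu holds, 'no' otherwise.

mu << nu means: every nu-null measurable set is also mu-null; equivalently, for every atom x, if nu({x}) = 0 then mu({x}) = 0.
Checking each atom:
  x1: nu = 1 > 0 -> no constraint.
  x2: nu = 2/3 > 0 -> no constraint.
  x3: nu = 0, mu = 0 -> consistent with mu << nu.
  x4: nu = 3 > 0 -> no constraint.
  x5: nu = 0, mu = 0 -> consistent with mu << nu.
No atom violates the condition. Therefore mu << nu.

yes


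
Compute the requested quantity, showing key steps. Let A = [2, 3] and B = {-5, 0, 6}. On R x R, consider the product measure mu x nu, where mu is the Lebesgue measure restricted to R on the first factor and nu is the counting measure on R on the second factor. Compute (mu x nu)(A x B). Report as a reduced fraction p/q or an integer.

For a measurable rectangle A x B, the product measure satisfies
  (mu x nu)(A x B) = mu(A) * nu(B).
  mu(A) = 1.
  nu(B) = 3.
  (mu x nu)(A x B) = 1 * 3 = 3.

3


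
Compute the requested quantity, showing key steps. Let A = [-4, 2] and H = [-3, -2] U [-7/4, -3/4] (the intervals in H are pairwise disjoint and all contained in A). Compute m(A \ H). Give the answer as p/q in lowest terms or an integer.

The ambient interval has length m(A) = 2 - (-4) = 6.
Since the holes are disjoint and sit inside A, by finite additivity
  m(H) = sum_i (b_i - a_i), and m(A \ H) = m(A) - m(H).
Computing the hole measures:
  m(H_1) = -2 - (-3) = 1.
  m(H_2) = -3/4 - (-7/4) = 1.
Summed: m(H) = 1 + 1 = 2.
So m(A \ H) = 6 - 2 = 4.

4


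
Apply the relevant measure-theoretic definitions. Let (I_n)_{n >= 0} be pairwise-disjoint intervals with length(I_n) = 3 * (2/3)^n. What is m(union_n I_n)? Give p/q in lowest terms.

By countable additivity of the Lebesgue measure on pairwise disjoint measurable sets,
  m(union_{n >= 0} I_n) = sum_{n >= 0} m(I_n) = sum_{n >= 0} a * r^n,
  with a = 3 and r = 2/3.
Since 0 < r = 2/3 < 1, the geometric series converges:
  sum_{n >= 0} a * r^n = a / (1 - r).
  = 3 / (1 - 2/3)
  = 3 / (1/3)
  = 9.

9


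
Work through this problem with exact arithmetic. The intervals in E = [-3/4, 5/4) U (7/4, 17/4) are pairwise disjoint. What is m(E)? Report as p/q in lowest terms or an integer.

For pairwise disjoint intervals, m(union_i I_i) = sum_i m(I_i),
and m is invariant under swapping open/closed endpoints (single points have measure 0).
So m(E) = sum_i (b_i - a_i).
  I_1 has length 5/4 - (-3/4) = 2.
  I_2 has length 17/4 - 7/4 = 5/2.
Summing:
  m(E) = 2 + 5/2 = 9/2.

9/2


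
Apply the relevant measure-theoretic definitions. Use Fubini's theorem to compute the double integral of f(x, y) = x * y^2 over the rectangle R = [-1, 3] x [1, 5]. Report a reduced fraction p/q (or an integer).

f(x, y) is a tensor product of a function of x and a function of y, and both factors are bounded continuous (hence Lebesgue integrable) on the rectangle, so Fubini's theorem applies:
  integral_R f d(m x m) = (integral_a1^b1 x dx) * (integral_a2^b2 y^2 dy).
Inner integral in x: integral_{-1}^{3} x dx = (3^2 - (-1)^2)/2
  = 4.
Inner integral in y: integral_{1}^{5} y^2 dy = (5^3 - 1^3)/3
  = 124/3.
Product: (4) * (124/3) = 496/3.

496/3


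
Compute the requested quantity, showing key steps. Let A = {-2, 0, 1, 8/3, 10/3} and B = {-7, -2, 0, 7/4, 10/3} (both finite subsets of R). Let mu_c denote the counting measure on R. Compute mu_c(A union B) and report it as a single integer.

Counting measure on a finite set equals cardinality. By inclusion-exclusion, |A union B| = |A| + |B| - |A cap B|.
|A| = 5, |B| = 5, |A cap B| = 3.
So mu_c(A union B) = 5 + 5 - 3 = 7.

7


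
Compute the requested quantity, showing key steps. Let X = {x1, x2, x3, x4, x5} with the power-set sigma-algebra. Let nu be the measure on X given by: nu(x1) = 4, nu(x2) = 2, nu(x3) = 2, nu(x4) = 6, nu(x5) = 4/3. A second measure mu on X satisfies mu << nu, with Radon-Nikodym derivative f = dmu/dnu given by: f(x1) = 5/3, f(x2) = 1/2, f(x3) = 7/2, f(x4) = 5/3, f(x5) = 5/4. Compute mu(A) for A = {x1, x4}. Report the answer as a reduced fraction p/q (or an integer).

By the defining property of the Radon-Nikodym derivative, for every measurable set A,
  mu(A) = integral_A f dnu.
Since nu is a discrete measure concentrated on the atoms of X, the integral over A reduces to the sum
  mu(A) = sum_{x in A} f(x) * nu({x}).
Computing each term:
  x1: f(x1) * nu(x1) = 5/3 * 4 = 20/3.
  x4: f(x4) * nu(x4) = 5/3 * 6 = 10.
Summing: mu(A) = 20/3 + 10 = 50/3.

50/3


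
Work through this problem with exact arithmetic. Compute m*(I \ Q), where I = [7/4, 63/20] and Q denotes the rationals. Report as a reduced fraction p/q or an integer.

The interval I = [7/4, 63/20] has m(I) = 63/20 - 7/4 = 7/5 (endpoints are measure-zero, so open/closed/half-open agree). Write I = (I cap Q) u (I \ Q). The rationals in I are countable, so m*(I cap Q) = 0 (cover each rational by intervals whose total length is arbitrarily small). By countable subadditivity m*(I) <= m*(I cap Q) + m*(I \ Q), hence m*(I \ Q) >= m(I) = 7/5. The reverse inequality m*(I \ Q) <= m*(I) = 7/5 is trivial since (I \ Q) is a subset of I. Therefore m*(I \ Q) = 7/5.

7/5


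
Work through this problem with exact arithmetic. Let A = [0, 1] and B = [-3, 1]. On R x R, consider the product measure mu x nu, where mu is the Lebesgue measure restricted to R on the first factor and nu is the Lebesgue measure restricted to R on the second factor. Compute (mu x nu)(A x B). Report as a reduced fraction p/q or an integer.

For a measurable rectangle A x B, the product measure satisfies
  (mu x nu)(A x B) = mu(A) * nu(B).
  mu(A) = 1.
  nu(B) = 4.
  (mu x nu)(A x B) = 1 * 4 = 4.

4


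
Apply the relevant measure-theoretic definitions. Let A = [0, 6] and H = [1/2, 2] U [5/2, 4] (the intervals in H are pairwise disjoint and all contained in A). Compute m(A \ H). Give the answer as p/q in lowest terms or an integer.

The ambient interval has length m(A) = 6 - 0 = 6.
Since the holes are disjoint and sit inside A, by finite additivity
  m(H) = sum_i (b_i - a_i), and m(A \ H) = m(A) - m(H).
Computing the hole measures:
  m(H_1) = 2 - 1/2 = 3/2.
  m(H_2) = 4 - 5/2 = 3/2.
Summed: m(H) = 3/2 + 3/2 = 3.
So m(A \ H) = 6 - 3 = 3.

3


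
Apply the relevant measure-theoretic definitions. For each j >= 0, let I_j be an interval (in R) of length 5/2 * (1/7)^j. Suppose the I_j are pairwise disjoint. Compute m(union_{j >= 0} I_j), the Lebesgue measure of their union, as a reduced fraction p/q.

By countable additivity of the Lebesgue measure on pairwise disjoint measurable sets,
  m(union_{j >= 0} I_j) = sum_{j >= 0} m(I_j) = sum_{j >= 0} a * r^j,
  with a = 5/2 and r = 1/7.
Since 0 < r = 1/7 < 1, the geometric series converges:
  sum_{j >= 0} a * r^j = a / (1 - r).
  = 5/2 / (1 - 1/7)
  = 5/2 / (6/7)
  = 35/12.

35/12


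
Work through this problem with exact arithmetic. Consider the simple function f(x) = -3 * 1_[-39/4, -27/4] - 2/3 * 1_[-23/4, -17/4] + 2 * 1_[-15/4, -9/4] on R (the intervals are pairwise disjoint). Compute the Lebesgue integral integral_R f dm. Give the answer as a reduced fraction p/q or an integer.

For a simple function f = sum_i c_i * 1_{A_i} with disjoint A_i,
  integral f dm = sum_i c_i * m(A_i).
Lengths of the A_i:
  m(A_1) = -27/4 - (-39/4) = 3.
  m(A_2) = -17/4 - (-23/4) = 3/2.
  m(A_3) = -9/4 - (-15/4) = 3/2.
Contributions c_i * m(A_i):
  (-3) * (3) = -9.
  (-2/3) * (3/2) = -1.
  (2) * (3/2) = 3.
Total: -9 - 1 + 3 = -7.

-7


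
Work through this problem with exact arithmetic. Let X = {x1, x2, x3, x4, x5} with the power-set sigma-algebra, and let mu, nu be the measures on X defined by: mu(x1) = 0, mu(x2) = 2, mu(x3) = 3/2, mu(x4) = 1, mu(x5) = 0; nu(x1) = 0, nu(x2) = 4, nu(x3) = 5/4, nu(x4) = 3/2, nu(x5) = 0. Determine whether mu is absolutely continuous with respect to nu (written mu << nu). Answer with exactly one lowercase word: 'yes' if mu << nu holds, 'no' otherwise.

mu << nu means: every nu-null measurable set is also mu-null; equivalently, for every atom x, if nu({x}) = 0 then mu({x}) = 0.
Checking each atom:
  x1: nu = 0, mu = 0 -> consistent with mu << nu.
  x2: nu = 4 > 0 -> no constraint.
  x3: nu = 5/4 > 0 -> no constraint.
  x4: nu = 3/2 > 0 -> no constraint.
  x5: nu = 0, mu = 0 -> consistent with mu << nu.
No atom violates the condition. Therefore mu << nu.

yes


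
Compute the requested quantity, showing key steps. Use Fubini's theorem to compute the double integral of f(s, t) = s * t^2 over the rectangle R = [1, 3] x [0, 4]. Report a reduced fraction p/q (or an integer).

f(s, t) is a tensor product of a function of s and a function of t, and both factors are bounded continuous (hence Lebesgue integrable) on the rectangle, so Fubini's theorem applies:
  integral_R f d(m x m) = (integral_a1^b1 s ds) * (integral_a2^b2 t^2 dt).
Inner integral in s: integral_{1}^{3} s ds = (3^2 - 1^2)/2
  = 4.
Inner integral in t: integral_{0}^{4} t^2 dt = (4^3 - 0^3)/3
  = 64/3.
Product: (4) * (64/3) = 256/3.

256/3


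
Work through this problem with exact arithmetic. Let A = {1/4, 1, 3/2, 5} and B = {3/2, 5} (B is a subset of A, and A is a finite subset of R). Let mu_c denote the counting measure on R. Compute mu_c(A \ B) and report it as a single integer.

Counting measure assigns mu_c(E) = |E| (number of elements) when E is finite. For B subset A, A \ B is the set of elements of A not in B, so |A \ B| = |A| - |B|.
|A| = 4, |B| = 2, so mu_c(A \ B) = 4 - 2 = 2.

2


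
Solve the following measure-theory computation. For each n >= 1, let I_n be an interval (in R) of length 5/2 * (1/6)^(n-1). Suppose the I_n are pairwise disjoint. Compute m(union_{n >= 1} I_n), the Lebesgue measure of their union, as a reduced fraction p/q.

By countable additivity of the Lebesgue measure on pairwise disjoint measurable sets,
  m(union_{n >= 1} I_n) = sum_{n >= 1} m(I_n) = sum_{n >= 1} a * r^(n-1),
  with a = 5/2 and r = 1/6.
Since 0 < r = 1/6 < 1, the geometric series converges:
  sum_{n >= 1} a * r^(n-1) = a / (1 - r).
  = 5/2 / (1 - 1/6)
  = 5/2 / (5/6)
  = 3.

3


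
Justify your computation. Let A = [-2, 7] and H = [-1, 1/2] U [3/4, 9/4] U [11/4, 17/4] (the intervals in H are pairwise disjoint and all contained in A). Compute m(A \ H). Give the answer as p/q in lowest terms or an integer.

The ambient interval has length m(A) = 7 - (-2) = 9.
Since the holes are disjoint and sit inside A, by finite additivity
  m(H) = sum_i (b_i - a_i), and m(A \ H) = m(A) - m(H).
Computing the hole measures:
  m(H_1) = 1/2 - (-1) = 3/2.
  m(H_2) = 9/4 - 3/4 = 3/2.
  m(H_3) = 17/4 - 11/4 = 3/2.
Summed: m(H) = 3/2 + 3/2 + 3/2 = 9/2.
So m(A \ H) = 9 - 9/2 = 9/2.

9/2


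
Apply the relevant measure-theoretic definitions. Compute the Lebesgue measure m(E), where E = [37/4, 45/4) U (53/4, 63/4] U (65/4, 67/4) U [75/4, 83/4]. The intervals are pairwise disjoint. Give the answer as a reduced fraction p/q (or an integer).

For pairwise disjoint intervals, m(union_i I_i) = sum_i m(I_i),
and m is invariant under swapping open/closed endpoints (single points have measure 0).
So m(E) = sum_i (b_i - a_i).
  I_1 has length 45/4 - 37/4 = 2.
  I_2 has length 63/4 - 53/4 = 5/2.
  I_3 has length 67/4 - 65/4 = 1/2.
  I_4 has length 83/4 - 75/4 = 2.
Summing:
  m(E) = 2 + 5/2 + 1/2 + 2 = 7.

7


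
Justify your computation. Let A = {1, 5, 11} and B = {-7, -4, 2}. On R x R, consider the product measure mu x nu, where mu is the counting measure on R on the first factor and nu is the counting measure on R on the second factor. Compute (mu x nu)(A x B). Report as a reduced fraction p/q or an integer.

For a measurable rectangle A x B, the product measure satisfies
  (mu x nu)(A x B) = mu(A) * nu(B).
  mu(A) = 3.
  nu(B) = 3.
  (mu x nu)(A x B) = 3 * 3 = 9.

9


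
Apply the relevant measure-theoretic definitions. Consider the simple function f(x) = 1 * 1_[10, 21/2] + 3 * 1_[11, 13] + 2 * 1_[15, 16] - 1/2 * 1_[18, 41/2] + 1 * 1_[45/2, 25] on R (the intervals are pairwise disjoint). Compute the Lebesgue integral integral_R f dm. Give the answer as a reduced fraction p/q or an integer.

For a simple function f = sum_i c_i * 1_{A_i} with disjoint A_i,
  integral f dm = sum_i c_i * m(A_i).
Lengths of the A_i:
  m(A_1) = 21/2 - 10 = 1/2.
  m(A_2) = 13 - 11 = 2.
  m(A_3) = 16 - 15 = 1.
  m(A_4) = 41/2 - 18 = 5/2.
  m(A_5) = 25 - 45/2 = 5/2.
Contributions c_i * m(A_i):
  (1) * (1/2) = 1/2.
  (3) * (2) = 6.
  (2) * (1) = 2.
  (-1/2) * (5/2) = -5/4.
  (1) * (5/2) = 5/2.
Total: 1/2 + 6 + 2 - 5/4 + 5/2 = 39/4.

39/4


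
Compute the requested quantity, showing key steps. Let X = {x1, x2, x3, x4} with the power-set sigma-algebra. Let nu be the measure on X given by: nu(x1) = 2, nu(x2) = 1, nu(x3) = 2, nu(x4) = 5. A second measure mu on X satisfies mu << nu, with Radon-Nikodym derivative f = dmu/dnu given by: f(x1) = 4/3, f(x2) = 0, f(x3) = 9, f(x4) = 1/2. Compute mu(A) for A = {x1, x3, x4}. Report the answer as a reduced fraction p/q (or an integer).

By the defining property of the Radon-Nikodym derivative, for every measurable set A,
  mu(A) = integral_A f dnu.
Since nu is a discrete measure concentrated on the atoms of X, the integral over A reduces to the sum
  mu(A) = sum_{x in A} f(x) * nu({x}).
Computing each term:
  x1: f(x1) * nu(x1) = 4/3 * 2 = 8/3.
  x3: f(x3) * nu(x3) = 9 * 2 = 18.
  x4: f(x4) * nu(x4) = 1/2 * 5 = 5/2.
Summing: mu(A) = 8/3 + 18 + 5/2 = 139/6.

139/6


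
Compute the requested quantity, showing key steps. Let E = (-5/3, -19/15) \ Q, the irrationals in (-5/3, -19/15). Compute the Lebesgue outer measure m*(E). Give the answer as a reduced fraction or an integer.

The interval I = (-5/3, -19/15) has m(I) = -19/15 - (-5/3) = 2/5 (endpoints are measure-zero, so open/closed/half-open agree). Write I = (I cap Q) u (I \ Q). The rationals in I are countable, so m*(I cap Q) = 0 (cover each rational by intervals whose total length is arbitrarily small). By countable subadditivity m*(I) <= m*(I cap Q) + m*(I \ Q), hence m*(I \ Q) >= m(I) = 2/5. The reverse inequality m*(I \ Q) <= m*(I) = 2/5 is trivial since (I \ Q) is a subset of I. Therefore m*(I \ Q) = 2/5.

2/5
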